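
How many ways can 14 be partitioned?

135

Counting exhaustively, 135 partitions satisfy the conditions.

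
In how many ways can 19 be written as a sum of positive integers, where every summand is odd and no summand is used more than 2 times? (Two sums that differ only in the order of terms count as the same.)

16

They are:
19
1 + 1 + 17
1 + 3 + 15
1 + 5 + 13
3 + 3 + 13
1 + 7 + 11
3 + 5 + 11
1 + 1 + 3 + 3 + 11
1 + 9 + 9
3 + 7 + 9
5 + 5 + 9
1 + 1 + 3 + 5 + 9
5 + 7 + 7
1 + 1 + 3 + 7 + 7
1 + 1 + 5 + 5 + 7
1 + 3 + 3 + 5 + 7
Counting gives 16.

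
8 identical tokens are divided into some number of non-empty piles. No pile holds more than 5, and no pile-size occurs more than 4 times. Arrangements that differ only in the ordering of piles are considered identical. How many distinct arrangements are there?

The partitions of 8 that satisfy the conditions:
5,3
5,2,1
5,1,1,1
4,4
4,3,1
4,2,2
4,2,1,1
4,1,1,1,1
3,3,2
3,3,1,1
3,2,2,1
3,2,1,1,1
2,2,2,2
2,2,2,1,1
2,2,1,1,1,1

15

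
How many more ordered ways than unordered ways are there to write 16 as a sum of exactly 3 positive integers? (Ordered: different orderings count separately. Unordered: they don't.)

Compositions: C(15,2) = 105.
Partitions of 16 into exactly 3 parts: 21.
Difference: 105 − 21 = 84.

84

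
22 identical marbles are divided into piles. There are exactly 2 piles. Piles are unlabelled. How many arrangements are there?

11

Listing the qualifying partitions of 22:
21, 1
20, 2
19, 3
18, 4
17, 5
16, 6
15, 7
14, 8
13, 9
12, 10
11, 11
Counting gives 11.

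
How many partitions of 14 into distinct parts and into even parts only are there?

5

They are:
14
12,2
10,4
8,6
8,4,2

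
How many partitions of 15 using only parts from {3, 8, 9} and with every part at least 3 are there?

Listing the qualifying partitions of 15:
9,3,3
3,3,3,3,3

2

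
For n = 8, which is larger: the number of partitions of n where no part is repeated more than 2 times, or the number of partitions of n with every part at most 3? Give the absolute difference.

Partitions of 8 where no part is repeated more than 2 times: 13.
Partitions of 8 with every part at most 3: 10.
|13 − 10| = 3.

3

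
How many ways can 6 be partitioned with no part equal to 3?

8

Listing the qualifying partitions of 6:
6
5, 1
4, 2
4, 1, 1
2, 2, 2
2, 2, 1, 1
2, 1, 1, 1, 1
1, 1, 1, 1, 1, 1
Counting gives 8.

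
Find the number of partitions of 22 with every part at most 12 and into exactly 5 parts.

A full systematic count gives 101.

101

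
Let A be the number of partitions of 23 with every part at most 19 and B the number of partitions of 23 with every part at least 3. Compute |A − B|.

Partitions of 23 with every part at most 19: 1248.
Partitions of 23 with every part at least 3: 88.
|1248 − 88| = 1160.

1160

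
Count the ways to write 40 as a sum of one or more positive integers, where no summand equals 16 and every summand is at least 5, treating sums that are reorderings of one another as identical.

A full systematic count gives 291.

291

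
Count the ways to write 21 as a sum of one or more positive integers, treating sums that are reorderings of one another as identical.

792

There are 792 such partitions.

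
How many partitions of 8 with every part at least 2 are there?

7

The partitions of 8 that satisfy the conditions:
8
2,6
3,5
4,4
2,2,4
2,3,3
2,2,2,2
Counting gives 7.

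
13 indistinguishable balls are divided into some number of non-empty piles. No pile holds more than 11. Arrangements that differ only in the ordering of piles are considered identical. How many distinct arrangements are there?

Enumerating by decreasing first part gives 99 partitions in all.

99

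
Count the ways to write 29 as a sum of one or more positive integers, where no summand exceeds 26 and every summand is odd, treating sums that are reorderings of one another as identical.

There are 254 such partitions.

254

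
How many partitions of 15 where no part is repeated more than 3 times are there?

105

Counting exhaustively, 105 partitions satisfy the conditions.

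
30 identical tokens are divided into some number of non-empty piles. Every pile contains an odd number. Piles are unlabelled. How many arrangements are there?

Counting exhaustively, 296 partitions satisfy the conditions.

296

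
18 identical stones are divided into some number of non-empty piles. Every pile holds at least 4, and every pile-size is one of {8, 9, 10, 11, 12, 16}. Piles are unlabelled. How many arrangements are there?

Enumerating:
10+8
9+9

2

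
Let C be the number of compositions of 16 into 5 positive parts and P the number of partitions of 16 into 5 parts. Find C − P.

Ordered (compositions into 5 parts): C(15,4) = 1365.
Partitions of 16 into exactly 5 parts: 37.
Difference: 1365 − 37 = 1328.

1328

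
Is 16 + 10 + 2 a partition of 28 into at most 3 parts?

Yes

The parts sum to 28, and the condition 'there are at most 3 summands' holds.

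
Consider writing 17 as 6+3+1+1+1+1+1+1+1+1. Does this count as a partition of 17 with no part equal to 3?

No

The parts sum to 17, and the condition 'no summand equals 3' is violated.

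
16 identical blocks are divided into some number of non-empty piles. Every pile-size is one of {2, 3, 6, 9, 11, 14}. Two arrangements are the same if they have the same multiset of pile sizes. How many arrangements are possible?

9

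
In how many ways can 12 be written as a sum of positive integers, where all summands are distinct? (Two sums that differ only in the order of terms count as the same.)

They are:
12
11,1
10,2
9,3
9,2,1
8,4
8,3,1
7,5
7,4,1
7,3,2
6,5,1
6,4,2
6,3,2,1
5,4,3
5,4,2,1

15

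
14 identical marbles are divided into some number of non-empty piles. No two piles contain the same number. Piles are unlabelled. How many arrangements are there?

22

The partitions of 14 that satisfy the conditions:
14
13+1
12+2
11+3
11+2+1
10+4
10+3+1
9+5
9+4+1
9+3+2
8+6
8+5+1
8+4+2
8+3+2+1
7+6+1
7+5+2
7+4+3
7+4+2+1
6+5+3
6+5+2+1
6+4+3+1
5+4+3+2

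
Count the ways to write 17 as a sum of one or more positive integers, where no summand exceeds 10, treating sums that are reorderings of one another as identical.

267

There are 267 such partitions.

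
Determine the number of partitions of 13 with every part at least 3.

The partitions of 13 that satisfy the conditions:
13
10 + 3
9 + 4
8 + 5
7 + 6
7 + 3 + 3
6 + 4 + 3
5 + 5 + 3
5 + 4 + 4
4 + 3 + 3 + 3

10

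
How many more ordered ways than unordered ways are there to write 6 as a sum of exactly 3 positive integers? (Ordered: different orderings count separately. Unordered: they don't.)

Ordered (compositions into 3 parts): C(5,2) = 10.
Unordered (partitions into 3 parts): 3.
Difference: 10 − 3 = 7.

7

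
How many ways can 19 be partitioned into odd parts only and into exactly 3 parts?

Listing the qualifying partitions of 19:
1+1+17
1+3+15
1+5+13
3+3+13
1+7+11
3+5+11
1+9+9
3+7+9
5+5+9
5+7+7

10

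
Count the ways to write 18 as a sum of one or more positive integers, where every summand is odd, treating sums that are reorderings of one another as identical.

46

A partial list (first 12 by largest part):
17+1
15+3
15+1+1+1
13+5
13+3+1+1
13+1+1+1+1+1
11+7
11+5+1+1
11+3+3+1
11+3+1+1+1+1
11+1+1+1+1+1+1+1
9+9
…and 34 more, for 46 total.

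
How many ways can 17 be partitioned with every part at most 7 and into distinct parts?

7

Listing the qualifying partitions of 17:
7+6+4
7+6+3+1
7+5+4+1
7+5+3+2
7+4+3+2+1
6+5+4+2
6+5+3+2+1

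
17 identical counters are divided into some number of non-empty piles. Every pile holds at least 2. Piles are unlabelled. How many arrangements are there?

A partial list (first 12 by largest part):
17
15+2
14+3
13+4
13+2+2
12+5
12+3+2
11+6
11+4+2
11+3+3
11+2+2+2
10+7
…and 54 more, for 66 total.

66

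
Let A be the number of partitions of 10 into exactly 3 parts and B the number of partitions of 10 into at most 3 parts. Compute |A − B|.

6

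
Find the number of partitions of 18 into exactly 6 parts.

A partial list (first 12 by largest part):
13,1,1,1,1,1
12,2,1,1,1,1
11,3,1,1,1,1
11,2,2,1,1,1
10,4,1,1,1,1
10,3,2,1,1,1
10,2,2,2,1,1
9,5,1,1,1,1
9,4,2,1,1,1
9,3,3,1,1,1
9,3,2,2,1,1
9,2,2,2,2,1
…and 46 more, for 58 total.

58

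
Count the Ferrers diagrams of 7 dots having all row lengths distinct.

5

The partitions of 7 that satisfy the conditions:
7
6 + 1
5 + 2
4 + 3
4 + 2 + 1
Counting gives 5.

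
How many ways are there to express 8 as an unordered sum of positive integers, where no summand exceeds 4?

The partitions of 8 that satisfy the conditions:
4, 4
1, 3, 4
2, 2, 4
1, 1, 2, 4
1, 1, 1, 1, 4
2, 3, 3
1, 1, 3, 3
1, 2, 2, 3
1, 1, 1, 2, 3
1, 1, 1, 1, 1, 3
2, 2, 2, 2
1, 1, 2, 2, 2
1, 1, 1, 1, 2, 2
1, 1, 1, 1, 1, 1, 2
1, 1, 1, 1, 1, 1, 1, 1
Counting gives 15.

15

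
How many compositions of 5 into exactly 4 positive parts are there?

Place 3 bars in the 4 internal gaps of a row of 5 dots: C(4,3) = 4.

4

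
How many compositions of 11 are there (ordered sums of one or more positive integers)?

1024

There are 10 gaps and each independently is a cut or not, giving 2^10 = 1024.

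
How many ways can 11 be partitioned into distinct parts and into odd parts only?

They are:
11
1,3,7
Counting gives 2.

2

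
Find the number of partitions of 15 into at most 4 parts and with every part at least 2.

There are too many to list fully; the first 12 (by largest part) are:
15
13 + 2
12 + 3
11 + 4
11 + 2 + 2
10 + 5
10 + 3 + 2
9 + 6
9 + 4 + 2
9 + 3 + 3
9 + 2 + 2 + 2
8 + 7
…and 18 more, for 30 total.

30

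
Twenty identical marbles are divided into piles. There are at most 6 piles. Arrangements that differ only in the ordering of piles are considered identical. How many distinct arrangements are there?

Counting exhaustively, 282 partitions satisfy the conditions.

282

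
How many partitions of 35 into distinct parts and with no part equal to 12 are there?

493

Systematic enumeration (by largest part, then next-largest, …) yields 493.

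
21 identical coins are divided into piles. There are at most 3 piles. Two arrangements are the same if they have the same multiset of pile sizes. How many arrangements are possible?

48

There are too many to list fully; the first 12 (by largest part) are:
21
20+1
19+2
19+1+1
18+3
18+2+1
17+4
17+3+1
17+2+2
16+5
16+4+1
16+3+2
…and 36 more, for 48 total.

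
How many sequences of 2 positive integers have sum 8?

7

Place 1 bars in the 7 internal gaps of a row of 8 dots: C(7,1) = 7.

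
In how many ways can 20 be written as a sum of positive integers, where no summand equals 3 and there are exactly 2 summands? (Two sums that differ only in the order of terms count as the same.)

9

They are:
19 + 1
18 + 2
16 + 4
15 + 5
14 + 6
13 + 7
12 + 8
11 + 9
10 + 10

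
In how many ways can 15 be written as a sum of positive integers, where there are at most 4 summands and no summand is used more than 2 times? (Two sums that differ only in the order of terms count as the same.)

49

A partial list (first 12 by largest part):
15
14 + 1
13 + 2
13 + 1 + 1
12 + 3
12 + 2 + 1
11 + 4
11 + 3 + 1
11 + 2 + 2
11 + 2 + 1 + 1
10 + 5
10 + 4 + 1
…and 37 more, for 49 total.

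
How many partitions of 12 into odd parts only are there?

Enumerating:
1, 11
3, 9
1, 1, 1, 9
5, 7
1, 1, 3, 7
1, 1, 1, 1, 1, 7
1, 1, 5, 5
1, 3, 3, 5
1, 1, 1, 1, 3, 5
1, 1, 1, 1, 1, 1, 1, 5
3, 3, 3, 3
1, 1, 1, 3, 3, 3
1, 1, 1, 1, 1, 1, 3, 3
1, 1, 1, 1, 1, 1, 1, 1, 1, 3
1, 1, 1, 1, 1, 1, 1, 1, 1, 1, 1, 1

15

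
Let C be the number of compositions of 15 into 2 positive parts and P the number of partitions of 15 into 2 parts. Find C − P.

7

Compositions: C(14,1) = 14.
Partitions of 15 into exactly 2 parts: 7.
Difference: 14 − 7 = 7.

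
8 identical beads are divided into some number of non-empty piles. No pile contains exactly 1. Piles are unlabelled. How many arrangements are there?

Enumerating:
8
6, 2
5, 3
4, 4
4, 2, 2
3, 3, 2
2, 2, 2, 2
Counting gives 7.

7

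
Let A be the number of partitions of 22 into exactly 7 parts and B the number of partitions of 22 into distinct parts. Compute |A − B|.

42

Partitions of 22 into exactly 7 parts: 131.
Partitions of 22 into distinct parts: 89.
|131 − 89| = 42.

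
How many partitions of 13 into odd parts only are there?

The partitions of 13 that satisfy the conditions:
13
1 + 1 + 11
1 + 3 + 9
1 + 1 + 1 + 1 + 9
1 + 5 + 7
3 + 3 + 7
1 + 1 + 1 + 3 + 7
1 + 1 + 1 + 1 + 1 + 1 + 7
3 + 5 + 5
1 + 1 + 1 + 5 + 5
1 + 1 + 3 + 3 + 5
1 + 1 + 1 + 1 + 1 + 3 + 5
1 + 1 + 1 + 1 + 1 + 1 + 1 + 1 + 5
1 + 3 + 3 + 3 + 3
1 + 1 + 1 + 1 + 3 + 3 + 3
1 + 1 + 1 + 1 + 1 + 1 + 1 + 3 + 3
1 + 1 + 1 + 1 + 1 + 1 + 1 + 1 + 1 + 1 + 3
1 + 1 + 1 + 1 + 1 + 1 + 1 + 1 + 1 + 1 + 1 + 1 + 1
That's 18 in total.

18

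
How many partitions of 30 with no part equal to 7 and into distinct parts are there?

Systematic enumeration (by largest part, then next-largest, …) yields 217.

217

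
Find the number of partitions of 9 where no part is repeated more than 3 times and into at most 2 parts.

5

The partitions of 9 that satisfy the conditions:
9
8,1
7,2
6,3
5,4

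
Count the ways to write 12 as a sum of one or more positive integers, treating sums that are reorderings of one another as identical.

77

Enumerating by decreasing first part gives 77 partitions in all.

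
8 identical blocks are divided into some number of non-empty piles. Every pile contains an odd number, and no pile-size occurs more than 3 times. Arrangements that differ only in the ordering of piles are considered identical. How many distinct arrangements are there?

4

Listing the qualifying partitions of 8:
7+1
5+3
5+1+1+1
3+3+1+1
That's 4 in total.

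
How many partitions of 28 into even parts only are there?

A full systematic count gives 135.

135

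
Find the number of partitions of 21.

792

Enumerating by decreasing first part gives 792 partitions in all.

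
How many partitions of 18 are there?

385

Counting exhaustively, 385 partitions satisfy the conditions.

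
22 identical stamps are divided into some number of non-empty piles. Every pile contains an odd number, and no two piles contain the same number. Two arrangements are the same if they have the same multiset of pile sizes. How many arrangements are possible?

Listing the qualifying partitions of 22:
21,1
19,3
17,5
15,7
13,9
13,5,3,1
11,7,3,1
9,7,5,1

8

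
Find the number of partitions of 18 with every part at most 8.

Direct enumeration gives 288 partitions.

288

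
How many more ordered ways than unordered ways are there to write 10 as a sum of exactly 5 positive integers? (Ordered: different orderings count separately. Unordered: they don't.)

Compositions: C(9,4) = 126.
Partitions of 10 into exactly 5 parts: 7.
Difference: 126 − 7 = 119.

119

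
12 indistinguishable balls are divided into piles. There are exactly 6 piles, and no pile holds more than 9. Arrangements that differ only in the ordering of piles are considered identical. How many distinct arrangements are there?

11

The partitions of 12 that satisfy the conditions:
7 + 1 + 1 + 1 + 1 + 1
6 + 2 + 1 + 1 + 1 + 1
5 + 3 + 1 + 1 + 1 + 1
5 + 2 + 2 + 1 + 1 + 1
4 + 4 + 1 + 1 + 1 + 1
4 + 3 + 2 + 1 + 1 + 1
4 + 2 + 2 + 2 + 1 + 1
3 + 3 + 3 + 1 + 1 + 1
3 + 3 + 2 + 2 + 1 + 1
3 + 2 + 2 + 2 + 2 + 1
2 + 2 + 2 + 2 + 2 + 2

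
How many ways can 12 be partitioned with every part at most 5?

There are too many to list fully; the first 12 (by largest part) are:
2, 5, 5
1, 1, 5, 5
3, 4, 5
1, 2, 4, 5
1, 1, 1, 4, 5
1, 3, 3, 5
2, 2, 3, 5
1, 1, 2, 3, 5
1, 1, 1, 1, 3, 5
1, 2, 2, 2, 5
1, 1, 1, 2, 2, 5
1, 1, 1, 1, 1, 2, 5
…and 35 more, for 47 total.

47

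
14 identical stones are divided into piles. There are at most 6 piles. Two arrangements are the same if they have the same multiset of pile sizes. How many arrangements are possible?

Counting exhaustively, 90 partitions satisfy the conditions.

90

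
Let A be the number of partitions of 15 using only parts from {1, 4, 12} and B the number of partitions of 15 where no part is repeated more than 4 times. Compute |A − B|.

Partitions of 15 using only parts from {1, 4, 12}: 5.
Partitions of 15 where no part is repeated more than 4 times: 127.
|5 − 127| = 122.

122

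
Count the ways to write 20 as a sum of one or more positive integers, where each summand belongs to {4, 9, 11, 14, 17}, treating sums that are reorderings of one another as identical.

They are:
9 + 11
4 + 4 + 4 + 4 + 4

2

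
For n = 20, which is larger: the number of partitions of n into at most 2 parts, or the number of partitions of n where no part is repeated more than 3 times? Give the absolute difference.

309

Partitions of 20 into at most 2 parts: 11.
Partitions of 20 where no part is repeated more than 3 times: 320.
|11 − 320| = 309.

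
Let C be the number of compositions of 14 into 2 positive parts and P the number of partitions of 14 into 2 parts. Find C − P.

Ordered (compositions into 2 parts): C(13,1) = 13.
Unordered (partitions into 2 parts): 7.
Difference: 13 − 7 = 6.

6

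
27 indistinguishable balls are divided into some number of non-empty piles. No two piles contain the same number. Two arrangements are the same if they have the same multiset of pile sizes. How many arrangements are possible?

192

Direct enumeration gives 192 partitions.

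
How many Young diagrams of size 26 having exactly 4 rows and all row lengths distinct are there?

64

There are too many to list fully; the first 12 (by largest part) are:
20+3+2+1
19+4+2+1
18+5+2+1
18+4+3+1
17+6+2+1
17+5+3+1
17+4+3+2
16+7+2+1
16+6+3+1
16+5+4+1
16+5+3+2
15+8+2+1
…and 52 more, for 64 total.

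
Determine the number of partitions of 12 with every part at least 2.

Enumerating:
12
10 + 2
9 + 3
8 + 4
8 + 2 + 2
7 + 5
7 + 3 + 2
6 + 6
6 + 4 + 2
6 + 3 + 3
6 + 2 + 2 + 2
5 + 5 + 2
5 + 4 + 3
5 + 3 + 2 + 2
4 + 4 + 4
4 + 4 + 2 + 2
4 + 3 + 3 + 2
4 + 2 + 2 + 2 + 2
3 + 3 + 3 + 3
3 + 3 + 2 + 2 + 2
2 + 2 + 2 + 2 + 2 + 2
That's 21 in total.

21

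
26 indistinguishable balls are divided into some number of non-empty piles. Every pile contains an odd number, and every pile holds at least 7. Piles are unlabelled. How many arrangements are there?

4

They are:
19, 7
17, 9
15, 11
13, 13
That's 4 in total.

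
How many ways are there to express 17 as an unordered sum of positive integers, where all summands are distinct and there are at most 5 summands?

38

A partial list (first 12 by largest part):
17
1,16
2,15
3,14
1,2,14
4,13
1,3,13
5,12
1,4,12
2,3,12
6,11
1,5,11
…and 26 more, for 38 total.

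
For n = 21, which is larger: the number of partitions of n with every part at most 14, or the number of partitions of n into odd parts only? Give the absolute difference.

686

Partitions of 21 with every part at most 14: 762.
Partitions of 21 into odd parts only: 76.
|762 − 76| = 686.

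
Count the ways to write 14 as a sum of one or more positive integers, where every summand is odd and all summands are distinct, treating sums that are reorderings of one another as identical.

Enumerating:
13, 1
11, 3
9, 5
That's 3 in total.

3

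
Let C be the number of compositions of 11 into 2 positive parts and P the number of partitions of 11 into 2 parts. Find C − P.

5

Ordered (compositions into 2 parts): C(10,1) = 10.
Partitions of 11 into exactly 2 parts: 5.
Difference: 10 − 5 = 5.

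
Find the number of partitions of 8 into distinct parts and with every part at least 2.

Listing the qualifying partitions of 8:
8
6+2
5+3
That's 3 in total.

3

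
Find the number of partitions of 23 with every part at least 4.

39

There are too many to list fully; the first 12 (by largest part) are:
23
19, 4
18, 5
17, 6
16, 7
15, 8
15, 4, 4
14, 9
14, 5, 4
13, 10
13, 6, 4
13, 5, 5
…and 27 more, for 39 total.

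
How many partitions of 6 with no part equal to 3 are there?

They are:
6
5+1
4+2
4+1+1
2+2+2
2+2+1+1
2+1+1+1+1
1+1+1+1+1+1
That's 8 in total.

8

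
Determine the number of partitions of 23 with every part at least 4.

39

A partial list (first 12 by largest part):
23
19,4
18,5
17,6
16,7
15,8
15,4,4
14,9
14,5,4
13,10
13,6,4
13,5,5
…and 27 more, for 39 total.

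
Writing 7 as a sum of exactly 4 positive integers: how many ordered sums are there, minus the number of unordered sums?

Ordered (compositions into 4 parts): C(6,3) = 20.
Partitions of 7 into exactly 4 parts: 3.
Difference: 20 − 3 = 17.

17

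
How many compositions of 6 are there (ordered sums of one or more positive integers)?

Each of the 5 gaps between 6 units is either a break or not: 2^5 = 32.

32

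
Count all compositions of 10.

Each of the 9 gaps between 10 units is either a break or not: 2^9 = 512.

512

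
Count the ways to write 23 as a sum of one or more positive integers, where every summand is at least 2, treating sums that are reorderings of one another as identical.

253

There are 253 such partitions.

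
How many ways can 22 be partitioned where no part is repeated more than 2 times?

297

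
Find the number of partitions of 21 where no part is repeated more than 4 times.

505

Direct enumeration gives 505 partitions.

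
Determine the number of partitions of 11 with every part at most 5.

A partial list (first 12 by largest part):
1,5,5
2,4,5
1,1,4,5
3,3,5
1,2,3,5
1,1,1,3,5
2,2,2,5
1,1,2,2,5
1,1,1,1,2,5
1,1,1,1,1,1,5
3,4,4
1,2,4,4
…and 25 more, for 37 total.

37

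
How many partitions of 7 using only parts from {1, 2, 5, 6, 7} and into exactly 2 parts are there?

Listing the qualifying partitions of 7:
1, 6
2, 5

2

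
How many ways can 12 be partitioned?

77

Systematic enumeration (by largest part, then next-largest, …) yields 77.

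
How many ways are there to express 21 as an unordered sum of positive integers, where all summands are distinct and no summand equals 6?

55

There are too many to list fully; the first 12 (by largest part) are:
21
20 + 1
19 + 2
18 + 3
18 + 2 + 1
17 + 4
17 + 3 + 1
16 + 5
16 + 4 + 1
16 + 3 + 2
15 + 5 + 1
15 + 4 + 2
…and 43 more, for 55 total.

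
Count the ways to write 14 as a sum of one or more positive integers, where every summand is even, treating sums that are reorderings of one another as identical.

15

The partitions of 14 that satisfy the conditions:
14
2+12
4+10
2+2+10
6+8
2+4+8
2+2+2+8
2+6+6
4+4+6
2+2+4+6
2+2+2+2+6
2+4+4+4
2+2+2+4+4
2+2+2+2+2+4
2+2+2+2+2+2+2
Counting gives 15.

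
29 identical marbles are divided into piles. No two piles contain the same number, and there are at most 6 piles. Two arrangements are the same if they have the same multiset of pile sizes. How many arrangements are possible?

255

Direct enumeration gives 255 partitions.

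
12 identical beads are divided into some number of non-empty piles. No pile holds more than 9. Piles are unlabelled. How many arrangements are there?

73

Counting exhaustively, 73 partitions satisfy the conditions.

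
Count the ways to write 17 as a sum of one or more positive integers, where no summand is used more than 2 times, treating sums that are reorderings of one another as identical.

108

Counting exhaustively, 108 partitions satisfy the conditions.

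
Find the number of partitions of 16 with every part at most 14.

Direct enumeration gives 229 partitions.

229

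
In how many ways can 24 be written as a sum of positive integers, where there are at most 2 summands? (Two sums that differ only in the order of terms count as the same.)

13

Listing the qualifying partitions of 24:
24
1+23
2+22
3+21
4+20
5+19
6+18
7+17
8+16
9+15
10+14
11+13
12+12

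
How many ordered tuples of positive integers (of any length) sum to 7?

64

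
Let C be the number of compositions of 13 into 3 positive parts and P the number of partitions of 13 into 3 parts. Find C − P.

52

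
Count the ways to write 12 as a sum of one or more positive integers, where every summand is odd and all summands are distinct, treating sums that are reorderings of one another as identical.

3

They are:
11+1
9+3
7+5
Counting gives 3.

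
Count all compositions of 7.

64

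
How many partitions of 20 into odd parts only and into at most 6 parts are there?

34

A partial list (first 12 by largest part):
19,1
17,3
17,1,1,1
15,5
15,3,1,1
15,1,1,1,1,1
13,7
13,5,1,1
13,3,3,1
13,3,1,1,1,1
11,9
11,7,1,1
…and 22 more, for 34 total.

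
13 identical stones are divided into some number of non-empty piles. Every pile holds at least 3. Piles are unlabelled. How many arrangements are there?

10

They are:
13
3+10
4+9
5+8
6+7
3+3+7
3+4+6
3+5+5
4+4+5
3+3+3+4
Counting gives 10.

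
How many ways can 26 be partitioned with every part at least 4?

A partial list (first 12 by largest part):
26
4,22
5,21
6,20
7,19
8,18
4,4,18
9,17
4,5,17
10,16
4,6,16
5,5,16
…and 58 more, for 70 total.

70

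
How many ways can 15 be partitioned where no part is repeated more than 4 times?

Direct enumeration gives 127 partitions.

127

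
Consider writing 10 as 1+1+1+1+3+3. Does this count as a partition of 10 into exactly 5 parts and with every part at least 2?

No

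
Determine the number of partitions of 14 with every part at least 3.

13

The partitions of 14 that satisfy the conditions:
14
11 + 3
10 + 4
9 + 5
8 + 6
8 + 3 + 3
7 + 7
7 + 4 + 3
6 + 5 + 3
6 + 4 + 4
5 + 5 + 4
5 + 3 + 3 + 3
4 + 4 + 3 + 3
Counting gives 13.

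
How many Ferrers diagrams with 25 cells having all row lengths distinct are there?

142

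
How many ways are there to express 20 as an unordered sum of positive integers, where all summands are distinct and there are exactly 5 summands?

7

The partitions of 20 that satisfy the conditions:
10,4,3,2,1
9,5,3,2,1
8,6,3,2,1
8,5,4,2,1
7,6,4,2,1
7,5,4,3,1
6,5,4,3,2
That's 7 in total.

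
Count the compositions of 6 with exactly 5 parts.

5

By stars and bars with positive parts, the count is C(5,4) = 5.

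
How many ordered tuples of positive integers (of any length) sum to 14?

Each of the 13 gaps between 14 units is either a break or not: 2^13 = 8192.

8192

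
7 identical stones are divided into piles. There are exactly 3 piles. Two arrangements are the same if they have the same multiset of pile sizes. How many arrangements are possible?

4

Listing the qualifying partitions of 7:
5 + 1 + 1
4 + 2 + 1
3 + 3 + 1
3 + 2 + 2
Counting gives 4.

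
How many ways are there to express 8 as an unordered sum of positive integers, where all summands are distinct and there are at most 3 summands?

6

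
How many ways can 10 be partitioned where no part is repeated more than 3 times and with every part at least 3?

5

They are:
10
3,7
4,6
5,5
3,3,4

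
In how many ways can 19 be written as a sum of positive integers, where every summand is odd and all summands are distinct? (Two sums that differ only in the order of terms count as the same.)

6

The partitions of 19 that satisfy the conditions:
19
15+3+1
13+5+1
11+7+1
11+5+3
9+7+3
Counting gives 6.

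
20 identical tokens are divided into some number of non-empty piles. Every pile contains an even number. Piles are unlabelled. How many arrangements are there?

42

A partial list (first 12 by largest part):
20
2 + 18
4 + 16
2 + 2 + 16
6 + 14
2 + 4 + 14
2 + 2 + 2 + 14
8 + 12
2 + 6 + 12
4 + 4 + 12
2 + 2 + 4 + 12
2 + 2 + 2 + 2 + 12
…and 30 more, for 42 total.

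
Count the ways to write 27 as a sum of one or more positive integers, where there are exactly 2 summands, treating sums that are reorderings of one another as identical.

They are:
26, 1
25, 2
24, 3
23, 4
22, 5
21, 6
20, 7
19, 8
18, 9
17, 10
16, 11
15, 12
14, 13

13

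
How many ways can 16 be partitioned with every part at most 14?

229

Enumerating by decreasing first part gives 229 partitions in all.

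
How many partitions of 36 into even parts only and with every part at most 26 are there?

373

There are 373 such partitions.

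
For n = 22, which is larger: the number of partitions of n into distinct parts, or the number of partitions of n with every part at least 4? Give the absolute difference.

55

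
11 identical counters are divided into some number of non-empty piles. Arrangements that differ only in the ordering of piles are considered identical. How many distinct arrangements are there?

56

A partial list (first 12 by largest part):
11
10, 1
9, 2
9, 1, 1
8, 3
8, 2, 1
8, 1, 1, 1
7, 4
7, 3, 1
7, 2, 2
7, 2, 1, 1
7, 1, 1, 1, 1
…and 44 more, for 56 total.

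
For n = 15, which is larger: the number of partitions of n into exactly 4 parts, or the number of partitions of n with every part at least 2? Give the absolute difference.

14

Partitions of 15 into exactly 4 parts: 27.
Partitions of 15 with every part at least 2: 41.
|27 − 41| = 14.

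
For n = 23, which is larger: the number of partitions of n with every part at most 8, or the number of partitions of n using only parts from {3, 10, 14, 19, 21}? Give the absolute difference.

Partitions of 23 with every part at most 8: 764.
Partitions of 23 using only parts from {3, 10, 14, 19, 21}: 2.
|764 − 2| = 762.

762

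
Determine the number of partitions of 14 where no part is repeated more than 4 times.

Counting exhaustively, 100 partitions satisfy the conditions.

100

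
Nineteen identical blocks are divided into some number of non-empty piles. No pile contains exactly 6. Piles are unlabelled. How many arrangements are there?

389

There are 389 such partitions.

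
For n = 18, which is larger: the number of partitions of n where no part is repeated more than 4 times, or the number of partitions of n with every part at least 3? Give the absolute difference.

229

Partitions of 18 where no part is repeated more than 4 times: 262.
Partitions of 18 with every part at least 3: 33.
|262 − 33| = 229.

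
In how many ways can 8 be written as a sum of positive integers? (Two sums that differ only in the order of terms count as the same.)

22

They are:
8
7,1
6,2
6,1,1
5,3
5,2,1
5,1,1,1
4,4
4,3,1
4,2,2
4,2,1,1
4,1,1,1,1
3,3,2
3,3,1,1
3,2,2,1
3,2,1,1,1
3,1,1,1,1,1
2,2,2,2
2,2,2,1,1
2,2,1,1,1,1
2,1,1,1,1,1,1
1,1,1,1,1,1,1,1
Counting gives 22.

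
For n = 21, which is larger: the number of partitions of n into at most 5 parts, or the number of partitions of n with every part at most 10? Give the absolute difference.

432

Partitions of 21 into at most 5 parts: 221.
Partitions of 21 with every part at most 10: 653.
|221 − 653| = 432.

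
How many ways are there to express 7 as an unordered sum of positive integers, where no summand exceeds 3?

8

The partitions of 7 that satisfy the conditions:
3+3+1
3+2+2
3+2+1+1
3+1+1+1+1
2+2+2+1
2+2+1+1+1
2+1+1+1+1+1
1+1+1+1+1+1+1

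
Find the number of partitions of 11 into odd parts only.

12

Enumerating:
11
9,1,1
7,3,1
7,1,1,1,1
5,5,1
5,3,3
5,3,1,1,1
5,1,1,1,1,1,1
3,3,3,1,1
3,3,1,1,1,1,1
3,1,1,1,1,1,1,1,1
1,1,1,1,1,1,1,1,1,1,1
That's 12 in total.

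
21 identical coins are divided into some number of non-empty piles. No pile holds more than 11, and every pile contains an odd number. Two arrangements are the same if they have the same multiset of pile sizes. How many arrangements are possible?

62

A partial list (first 12 by largest part):
11 + 9 + 1
11 + 7 + 3
11 + 7 + 1 + 1 + 1
11 + 5 + 5
11 + 5 + 3 + 1 + 1
11 + 5 + 1 + 1 + 1 + 1 + 1
11 + 3 + 3 + 3 + 1
11 + 3 + 3 + 1 + 1 + 1 + 1
11 + 3 + 1 + 1 + 1 + 1 + 1 + 1 + 1
11 + 1 + 1 + 1 + 1 + 1 + 1 + 1 + 1 + 1 + 1
9 + 9 + 3
9 + 9 + 1 + 1 + 1
…and 50 more, for 62 total.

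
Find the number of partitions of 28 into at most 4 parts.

249

Direct enumeration gives 249 partitions.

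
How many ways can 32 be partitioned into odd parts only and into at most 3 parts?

8

Listing the qualifying partitions of 32:
31,1
29,3
27,5
25,7
23,9
21,11
19,13
17,15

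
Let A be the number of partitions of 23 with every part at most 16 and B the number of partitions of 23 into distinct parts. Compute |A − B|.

1121

Partitions of 23 with every part at most 16: 1225.
Partitions of 23 into distinct parts: 104.
|1225 − 104| = 1121.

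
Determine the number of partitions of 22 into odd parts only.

Direct enumeration gives 89 partitions.

89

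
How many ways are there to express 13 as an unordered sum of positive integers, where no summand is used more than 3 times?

64

A partial list (first 12 by largest part):
13
12+1
11+2
11+1+1
10+3
10+2+1
10+1+1+1
9+4
9+3+1
9+2+2
9+2+1+1
8+5
…and 52 more, for 64 total.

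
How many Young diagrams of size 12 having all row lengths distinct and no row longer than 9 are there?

12

Listing the qualifying partitions of 12:
3,9
1,2,9
4,8
1,3,8
5,7
1,4,7
2,3,7
1,5,6
2,4,6
1,2,3,6
3,4,5
1,2,4,5
Counting gives 12.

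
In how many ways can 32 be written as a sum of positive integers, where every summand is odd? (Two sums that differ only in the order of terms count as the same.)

390

Direct enumeration gives 390 partitions.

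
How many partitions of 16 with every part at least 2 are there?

55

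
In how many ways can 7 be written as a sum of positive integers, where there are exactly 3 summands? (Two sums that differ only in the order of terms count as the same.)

The partitions of 7 that satisfy the conditions:
5, 1, 1
4, 2, 1
3, 3, 1
3, 2, 2
Counting gives 4.

4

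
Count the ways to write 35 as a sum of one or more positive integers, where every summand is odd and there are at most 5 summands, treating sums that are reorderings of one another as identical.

115

There are 115 such partitions.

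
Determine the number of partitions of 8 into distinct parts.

6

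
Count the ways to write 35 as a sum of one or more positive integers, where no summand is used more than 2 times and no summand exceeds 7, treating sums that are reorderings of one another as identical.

69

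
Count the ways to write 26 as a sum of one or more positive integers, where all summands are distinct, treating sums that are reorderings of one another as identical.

Direct enumeration gives 165 partitions.

165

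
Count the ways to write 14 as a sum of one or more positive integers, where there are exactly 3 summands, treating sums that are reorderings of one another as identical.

16

They are:
12 + 1 + 1
11 + 2 + 1
10 + 3 + 1
10 + 2 + 2
9 + 4 + 1
9 + 3 + 2
8 + 5 + 1
8 + 4 + 2
8 + 3 + 3
7 + 6 + 1
7 + 5 + 2
7 + 4 + 3
6 + 6 + 2
6 + 5 + 3
6 + 4 + 4
5 + 5 + 4
Counting gives 16.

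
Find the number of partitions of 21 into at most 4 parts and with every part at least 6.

9

The partitions of 21 that satisfy the conditions:
21
15 + 6
14 + 7
13 + 8
12 + 9
11 + 10
9 + 6 + 6
8 + 7 + 6
7 + 7 + 7
Counting gives 9.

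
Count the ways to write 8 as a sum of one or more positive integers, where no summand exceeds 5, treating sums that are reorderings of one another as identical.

18

The partitions of 8 that satisfy the conditions:
5+3
5+2+1
5+1+1+1
4+4
4+3+1
4+2+2
4+2+1+1
4+1+1+1+1
3+3+2
3+3+1+1
3+2+2+1
3+2+1+1+1
3+1+1+1+1+1
2+2+2+2
2+2+2+1+1
2+2+1+1+1+1
2+1+1+1+1+1+1
1+1+1+1+1+1+1+1
Counting gives 18.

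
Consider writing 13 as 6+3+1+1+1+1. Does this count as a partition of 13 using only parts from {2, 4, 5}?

No

The parts sum to 13, and the condition 'each summand belongs to {2, 4, 5}' is violated.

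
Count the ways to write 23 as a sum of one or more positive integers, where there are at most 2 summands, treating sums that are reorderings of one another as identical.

12

They are:
23
22, 1
21, 2
20, 3
19, 4
18, 5
17, 6
16, 7
15, 8
14, 9
13, 10
12, 11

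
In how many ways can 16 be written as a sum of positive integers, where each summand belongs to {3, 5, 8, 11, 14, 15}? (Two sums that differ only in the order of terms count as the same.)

4

Listing the qualifying partitions of 16:
5, 11
8, 8
3, 5, 8
3, 3, 5, 5
Counting gives 4.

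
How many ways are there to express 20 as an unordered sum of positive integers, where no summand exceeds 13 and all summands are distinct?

50

A partial list (first 12 by largest part):
13+7
13+6+1
13+5+2
13+4+3
13+4+2+1
12+8
12+7+1
12+6+2
12+5+3
12+5+2+1
12+4+3+1
11+9
…and 38 more, for 50 total.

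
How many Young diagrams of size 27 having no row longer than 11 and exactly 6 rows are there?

218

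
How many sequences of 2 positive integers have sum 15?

Place 1 bars in the 14 internal gaps of a row of 15 dots: C(14,1) = 14.

14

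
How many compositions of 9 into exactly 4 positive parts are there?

56

Place 3 bars in the 8 internal gaps of a row of 9 dots: C(8,3) = 56.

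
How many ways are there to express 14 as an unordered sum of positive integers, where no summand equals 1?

A partial list (first 12 by largest part):
14
12+2
11+3
10+4
10+2+2
9+5
9+3+2
8+6
8+4+2
8+3+3
8+2+2+2
7+7
…and 22 more, for 34 total.

34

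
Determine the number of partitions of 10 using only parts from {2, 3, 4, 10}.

6

The partitions of 10 that satisfy the conditions:
10
4+4+2
4+3+3
4+2+2+2
3+3+2+2
2+2+2+2+2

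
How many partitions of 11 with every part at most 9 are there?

A partial list (first 12 by largest part):
2, 9
1, 1, 9
3, 8
1, 2, 8
1, 1, 1, 8
4, 7
1, 3, 7
2, 2, 7
1, 1, 2, 7
1, 1, 1, 1, 7
5, 6
1, 4, 6
…and 42 more, for 54 total.

54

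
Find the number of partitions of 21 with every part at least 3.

A partial list (first 12 by largest part):
21
3, 18
4, 17
5, 16
6, 15
3, 3, 15
7, 14
3, 4, 14
8, 13
3, 5, 13
4, 4, 13
9, 12
…and 48 more, for 60 total.

60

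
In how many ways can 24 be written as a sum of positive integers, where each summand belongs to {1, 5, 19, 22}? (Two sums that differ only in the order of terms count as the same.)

Enumerating:
22 + 1 + 1
19 + 5
19 + 1 + 1 + 1 + 1 + 1
5 + 5 + 5 + 5 + 1 + 1 + 1 + 1
5 + 5 + 5 + 1 + 1 + 1 + 1 + 1 + 1 + 1 + 1 + 1
5 + 5 + 1 + 1 + 1 + 1 + 1 + 1 + 1 + 1 + 1 + 1 + 1 + 1 + 1 + 1
5 + 1 + 1 + 1 + 1 + 1 + 1 + 1 + 1 + 1 + 1 + 1 + 1 + 1 + 1 + 1 + 1 + 1 + 1 + 1
1 + 1 + 1 + 1 + 1 + 1 + 1 + 1 + 1 + 1 + 1 + 1 + 1 + 1 + 1 + 1 + 1 + 1 + 1 + 1 + 1 + 1 + 1 + 1

8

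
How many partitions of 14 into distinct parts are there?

22

They are:
14
1 + 13
2 + 12
3 + 11
1 + 2 + 11
4 + 10
1 + 3 + 10
5 + 9
1 + 4 + 9
2 + 3 + 9
6 + 8
1 + 5 + 8
2 + 4 + 8
1 + 2 + 3 + 8
1 + 6 + 7
2 + 5 + 7
3 + 4 + 7
1 + 2 + 4 + 7
3 + 5 + 6
1 + 2 + 5 + 6
1 + 3 + 4 + 6
2 + 3 + 4 + 5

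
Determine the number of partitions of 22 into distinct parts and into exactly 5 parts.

Listing the qualifying partitions of 22:
1+2+3+4+12
1+2+3+5+11
1+2+3+6+10
1+2+4+5+10
1+2+3+7+9
1+2+4+6+9
1+3+4+5+9
1+2+4+7+8
1+2+5+6+8
1+3+4+6+8
2+3+4+5+8
1+3+5+6+7
2+3+4+6+7
That's 13 in total.

13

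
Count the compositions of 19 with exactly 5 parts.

3060

By stars and bars with positive parts, the count is C(18,4) = 3060.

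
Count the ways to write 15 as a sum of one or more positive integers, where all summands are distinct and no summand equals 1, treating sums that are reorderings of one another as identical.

Listing the qualifying partitions of 15:
15
13, 2
12, 3
11, 4
10, 5
10, 3, 2
9, 6
9, 4, 2
8, 7
8, 5, 2
8, 4, 3
7, 6, 2
7, 5, 3
6, 5, 4
6, 4, 3, 2

15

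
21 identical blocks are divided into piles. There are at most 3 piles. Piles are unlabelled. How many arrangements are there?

48

A partial list (first 12 by largest part):
21
20, 1
19, 2
19, 1, 1
18, 3
18, 2, 1
17, 4
17, 3, 1
17, 2, 2
16, 5
16, 4, 1
16, 3, 2
…and 36 more, for 48 total.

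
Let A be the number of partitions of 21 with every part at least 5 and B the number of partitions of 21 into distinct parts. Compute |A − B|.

61

Partitions of 21 with every part at least 5: 15.
Partitions of 21 into distinct parts: 76.
|15 − 76| = 61.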